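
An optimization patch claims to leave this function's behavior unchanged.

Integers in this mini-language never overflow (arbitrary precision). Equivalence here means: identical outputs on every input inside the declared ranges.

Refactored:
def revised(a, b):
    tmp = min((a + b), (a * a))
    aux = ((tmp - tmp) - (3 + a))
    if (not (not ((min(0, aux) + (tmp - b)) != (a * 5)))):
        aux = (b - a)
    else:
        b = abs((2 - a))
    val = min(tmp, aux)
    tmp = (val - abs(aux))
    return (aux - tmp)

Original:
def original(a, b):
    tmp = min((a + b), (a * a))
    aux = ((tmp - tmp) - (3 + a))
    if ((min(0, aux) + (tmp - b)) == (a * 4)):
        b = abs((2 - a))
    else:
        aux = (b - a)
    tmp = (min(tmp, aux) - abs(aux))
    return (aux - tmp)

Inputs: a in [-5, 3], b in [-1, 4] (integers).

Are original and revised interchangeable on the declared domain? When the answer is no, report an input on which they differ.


At a=-1, b=3: original gives 2, revised gives 7.
verdict: not equivalent; witness: a=-1, b=3


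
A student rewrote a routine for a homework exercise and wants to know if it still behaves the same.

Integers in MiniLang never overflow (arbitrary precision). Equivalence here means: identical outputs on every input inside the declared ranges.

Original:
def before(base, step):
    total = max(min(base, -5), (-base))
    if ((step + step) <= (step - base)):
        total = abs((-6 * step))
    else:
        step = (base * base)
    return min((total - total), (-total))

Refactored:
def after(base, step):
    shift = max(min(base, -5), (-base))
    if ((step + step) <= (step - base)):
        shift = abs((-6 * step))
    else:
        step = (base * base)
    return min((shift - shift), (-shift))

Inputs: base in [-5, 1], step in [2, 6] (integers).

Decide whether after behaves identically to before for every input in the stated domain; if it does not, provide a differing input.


The two versions differ — the changes include local variable names differ.
As a probe, take base=-5, step=2: before runs total = 5; ((step + step) <= (step - base)) -> true; total = 12; return -12; after runs shift = 5; ((step + step) <= (step - base)) -> true; shift = 12; return -12; both end at -12.
An exhaustive pass over the 35 declared inputs shows identical outputs.
verdict: equivalent


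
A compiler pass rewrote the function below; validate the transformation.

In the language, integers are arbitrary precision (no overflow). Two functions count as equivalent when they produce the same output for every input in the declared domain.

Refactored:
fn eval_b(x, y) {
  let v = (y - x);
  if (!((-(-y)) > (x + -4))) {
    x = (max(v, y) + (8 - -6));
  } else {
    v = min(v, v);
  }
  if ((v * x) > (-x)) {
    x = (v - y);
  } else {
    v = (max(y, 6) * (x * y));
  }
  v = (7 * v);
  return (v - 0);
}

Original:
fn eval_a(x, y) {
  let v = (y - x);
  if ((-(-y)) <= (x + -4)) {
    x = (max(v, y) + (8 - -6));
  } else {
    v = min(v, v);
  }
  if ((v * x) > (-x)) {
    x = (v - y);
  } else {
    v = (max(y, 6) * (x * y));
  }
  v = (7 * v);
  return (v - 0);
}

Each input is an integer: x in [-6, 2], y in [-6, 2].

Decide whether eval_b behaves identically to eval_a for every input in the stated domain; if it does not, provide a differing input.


Reading the diff, among the changes: boolean connective usage differs; comparison usage differs.
As a probe, take x=-4, y=2: eval_a runs v = 6; ((-(-y)) <= (x + -4)) -> false; v = 6; ((v * x) > (-x)) -> false; v = -48; v = -336; return -336; eval_b runs v = 6; (!((-(-y)) > (x + -4))) -> false; v = 6; ((v * x) > (-x)) -> false; v = -48; v = -336; return -336; both end at -336.
Across all 81 domain points the two functions coincide.
verdict: equivalent


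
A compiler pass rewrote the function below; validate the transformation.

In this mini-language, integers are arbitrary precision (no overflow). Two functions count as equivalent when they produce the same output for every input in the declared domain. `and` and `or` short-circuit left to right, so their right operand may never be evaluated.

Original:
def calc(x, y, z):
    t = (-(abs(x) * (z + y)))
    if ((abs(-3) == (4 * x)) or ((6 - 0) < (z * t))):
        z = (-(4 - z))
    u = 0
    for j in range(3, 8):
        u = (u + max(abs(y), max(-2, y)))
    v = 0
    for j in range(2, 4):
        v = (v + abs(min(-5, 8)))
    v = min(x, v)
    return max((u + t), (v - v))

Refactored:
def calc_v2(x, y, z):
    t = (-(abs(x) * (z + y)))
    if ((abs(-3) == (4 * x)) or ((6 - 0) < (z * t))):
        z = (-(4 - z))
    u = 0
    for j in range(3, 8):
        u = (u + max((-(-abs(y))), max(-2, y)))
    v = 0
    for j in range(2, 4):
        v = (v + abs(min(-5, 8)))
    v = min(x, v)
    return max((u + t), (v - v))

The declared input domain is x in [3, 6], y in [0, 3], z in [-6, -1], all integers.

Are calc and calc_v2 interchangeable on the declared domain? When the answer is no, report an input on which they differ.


Differences: same computation, different form — yet all 96 inputs agree.
verdict: equivalent


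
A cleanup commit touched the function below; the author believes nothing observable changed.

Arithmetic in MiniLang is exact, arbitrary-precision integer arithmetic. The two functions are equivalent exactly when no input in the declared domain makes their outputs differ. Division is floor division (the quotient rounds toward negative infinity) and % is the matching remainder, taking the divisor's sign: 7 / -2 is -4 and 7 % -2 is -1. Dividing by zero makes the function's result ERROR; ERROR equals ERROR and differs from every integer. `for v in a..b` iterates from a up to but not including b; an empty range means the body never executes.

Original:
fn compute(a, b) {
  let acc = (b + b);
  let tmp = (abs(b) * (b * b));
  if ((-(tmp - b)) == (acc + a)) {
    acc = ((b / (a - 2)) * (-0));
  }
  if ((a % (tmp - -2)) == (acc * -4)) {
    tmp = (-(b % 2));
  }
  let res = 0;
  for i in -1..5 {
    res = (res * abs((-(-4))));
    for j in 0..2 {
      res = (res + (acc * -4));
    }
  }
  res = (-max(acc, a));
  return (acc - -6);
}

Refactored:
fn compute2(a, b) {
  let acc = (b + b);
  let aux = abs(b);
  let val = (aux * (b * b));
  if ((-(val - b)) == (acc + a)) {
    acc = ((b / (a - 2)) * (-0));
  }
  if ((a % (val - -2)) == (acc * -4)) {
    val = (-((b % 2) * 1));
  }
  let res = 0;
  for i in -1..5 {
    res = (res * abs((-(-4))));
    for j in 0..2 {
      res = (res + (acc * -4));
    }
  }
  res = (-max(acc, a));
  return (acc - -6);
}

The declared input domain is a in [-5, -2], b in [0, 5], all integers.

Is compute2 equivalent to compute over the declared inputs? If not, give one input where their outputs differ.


The two versions differ — the changes include arithmetic usage differs; also statement counts differ; also constant usage differs; also local variable names differ.
Spot check at a=-3, b=0 — compute: acc=0, then tmp=0, then ((-(tmp - b)) == (acc + a)) is false, then ((a % (tmp - -2)) == (acc * -4)) is false, then res=0, then (i=-1), then res=0, then (j=0), then res=0, then (j=1), then res=0, then (i=0), then res=0, then (j=0), then res=0, then (j=1), then res=0, then (i=1), then res=0, then (j=0), then res=0, then (j=1), then res=0, then (i=2), then res=0, then (j=0), then res=0, then (j=1), then res=0, then (i=3), then res=0, then (j=0), then res=0, then (j=1), then res=0, then (i=4), then res=0, then (j=0), then res=0, then (j=1), then res=0, then res=0, then returns 6. compute2: acc=0, then aux=0, then val=0, then ((-(val - b)) == (acc + a)) is false, then ((a % (val - -2)) == (acc * -4)) is false, then res=0, then (i=-1), then res=0, then (j=0), then res=0, then (j=1), then res=0, then (i=0), then res=0, then (j=0), then res=0, then (j=1), then res=0, then (i=1), then res=0, then (j=0), then res=0, then (j=1), then res=0, then (i=2), then res=0, then (j=0), then res=0, then (j=1), then res=0, then (i=3), then res=0, then (j=0), then res=0, then (j=1), then res=0, then (i=4), then res=0, then (j=0), then res=0, then (j=1), then res=0, then res=0, then returns 6. Both give 6.
Checked all 24 inputs in the declared domain: the outputs agree on every one.
verdict: equivalent


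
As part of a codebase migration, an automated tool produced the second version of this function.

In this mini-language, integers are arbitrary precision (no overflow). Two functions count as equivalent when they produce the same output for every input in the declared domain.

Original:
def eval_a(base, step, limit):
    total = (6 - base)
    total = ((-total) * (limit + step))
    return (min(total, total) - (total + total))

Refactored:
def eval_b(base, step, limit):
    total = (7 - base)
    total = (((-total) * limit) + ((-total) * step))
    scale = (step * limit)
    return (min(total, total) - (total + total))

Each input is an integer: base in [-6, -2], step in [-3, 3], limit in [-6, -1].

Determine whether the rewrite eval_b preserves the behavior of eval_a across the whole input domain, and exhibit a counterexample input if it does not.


Run the pair on base=-6, step=-3, limit=-6.
eval_a: total becomes 12; next total becomes 108; next final value -108
eval_b: total becomes 13; next total becomes 117; next scale becomes 18; next final value -117
-108 vs -117 — the two versions disagree here.
verdict: not equivalent; witness: base=-6, step=-3, limit=-6


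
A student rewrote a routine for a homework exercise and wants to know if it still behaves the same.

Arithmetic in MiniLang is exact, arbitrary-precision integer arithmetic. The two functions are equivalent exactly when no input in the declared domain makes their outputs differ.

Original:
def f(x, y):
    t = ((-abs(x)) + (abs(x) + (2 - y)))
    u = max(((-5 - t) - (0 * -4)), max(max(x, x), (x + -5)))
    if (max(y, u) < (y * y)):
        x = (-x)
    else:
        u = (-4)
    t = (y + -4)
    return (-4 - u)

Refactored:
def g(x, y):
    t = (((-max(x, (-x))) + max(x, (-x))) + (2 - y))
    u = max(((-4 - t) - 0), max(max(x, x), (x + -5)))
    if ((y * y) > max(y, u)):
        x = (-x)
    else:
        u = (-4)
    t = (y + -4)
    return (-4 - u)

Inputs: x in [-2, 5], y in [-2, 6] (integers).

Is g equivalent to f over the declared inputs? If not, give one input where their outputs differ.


There is a counterexample at x=-2, y=5: -2 on one side, -3 on the other.
f: t := -3 | u := -2 | (max(y, u) < (y * y)): true | x := 2 | t := 1 | result -2
g: t := -3 | u := -1 | ((y * y) > max(y, u)): true | x := 2 | t := 1 | result -3
verdict: not equivalent; witness: x=-2, y=5


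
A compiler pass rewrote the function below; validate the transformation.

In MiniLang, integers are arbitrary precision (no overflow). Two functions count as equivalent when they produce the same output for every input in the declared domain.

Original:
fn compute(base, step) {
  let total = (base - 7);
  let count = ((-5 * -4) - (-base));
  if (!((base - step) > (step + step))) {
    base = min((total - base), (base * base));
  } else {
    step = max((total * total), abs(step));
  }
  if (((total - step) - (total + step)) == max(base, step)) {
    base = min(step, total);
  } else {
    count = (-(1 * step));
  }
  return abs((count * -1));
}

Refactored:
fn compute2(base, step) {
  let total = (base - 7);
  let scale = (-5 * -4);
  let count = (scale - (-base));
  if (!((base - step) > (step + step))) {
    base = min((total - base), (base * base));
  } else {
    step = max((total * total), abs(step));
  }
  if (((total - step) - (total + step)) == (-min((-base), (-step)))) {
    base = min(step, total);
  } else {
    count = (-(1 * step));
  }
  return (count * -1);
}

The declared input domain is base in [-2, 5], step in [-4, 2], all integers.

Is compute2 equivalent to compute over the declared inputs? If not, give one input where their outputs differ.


At base=-2, step=0: compute gives 18, compute2 gives -18.
verdict: not equivalent; witness: base=-2, step=0


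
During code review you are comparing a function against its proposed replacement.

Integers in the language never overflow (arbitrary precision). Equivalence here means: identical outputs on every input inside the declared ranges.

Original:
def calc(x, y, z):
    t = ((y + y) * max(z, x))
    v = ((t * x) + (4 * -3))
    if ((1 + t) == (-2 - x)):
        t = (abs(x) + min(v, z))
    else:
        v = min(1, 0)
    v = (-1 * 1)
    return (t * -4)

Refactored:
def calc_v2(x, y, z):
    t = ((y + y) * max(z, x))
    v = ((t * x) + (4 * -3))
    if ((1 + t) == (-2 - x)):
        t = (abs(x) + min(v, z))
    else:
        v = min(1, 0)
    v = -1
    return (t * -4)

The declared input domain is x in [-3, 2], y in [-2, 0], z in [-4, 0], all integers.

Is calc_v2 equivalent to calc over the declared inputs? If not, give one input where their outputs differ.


Equivalent — the differences include arithmetic usage differs; constant usage differs, yet no declared input distinguishes the two.
One worked example (x=-2, y=-2, z=-4) — calc: t becomes 8; next v becomes -28; next ((1 + t) == (-2 - x)) evaluates to false; next v becomes 0; next v becomes -1; next final value -32; calc_v2: t becomes 8; next v becomes -28; next ((1 + t) == (-2 - x)) evaluates to false; next v becomes 0; next v becomes -1; next final value -32; agreement on -32.
Checked all 90 inputs in the declared domain: the outputs agree on every one.
verdict: equivalent


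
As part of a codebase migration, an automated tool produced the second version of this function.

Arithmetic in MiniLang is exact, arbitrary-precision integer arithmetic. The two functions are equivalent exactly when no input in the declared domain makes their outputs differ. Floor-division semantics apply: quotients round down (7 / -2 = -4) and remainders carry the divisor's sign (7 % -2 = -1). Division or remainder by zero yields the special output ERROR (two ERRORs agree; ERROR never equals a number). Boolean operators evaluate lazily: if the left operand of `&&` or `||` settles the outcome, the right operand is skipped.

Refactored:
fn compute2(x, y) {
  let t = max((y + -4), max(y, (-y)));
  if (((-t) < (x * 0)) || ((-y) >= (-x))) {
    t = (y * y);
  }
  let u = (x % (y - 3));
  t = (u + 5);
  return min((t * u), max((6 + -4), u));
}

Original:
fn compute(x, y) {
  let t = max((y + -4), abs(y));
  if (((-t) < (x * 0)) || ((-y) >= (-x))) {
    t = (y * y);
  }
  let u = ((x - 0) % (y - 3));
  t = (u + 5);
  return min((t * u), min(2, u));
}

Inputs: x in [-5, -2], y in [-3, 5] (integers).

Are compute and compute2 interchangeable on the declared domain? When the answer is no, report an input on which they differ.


On input x=-5, y=-3, compute returns -5 while compute2 returns 0.
verdict: not equivalent; witness: x=-5, y=-3


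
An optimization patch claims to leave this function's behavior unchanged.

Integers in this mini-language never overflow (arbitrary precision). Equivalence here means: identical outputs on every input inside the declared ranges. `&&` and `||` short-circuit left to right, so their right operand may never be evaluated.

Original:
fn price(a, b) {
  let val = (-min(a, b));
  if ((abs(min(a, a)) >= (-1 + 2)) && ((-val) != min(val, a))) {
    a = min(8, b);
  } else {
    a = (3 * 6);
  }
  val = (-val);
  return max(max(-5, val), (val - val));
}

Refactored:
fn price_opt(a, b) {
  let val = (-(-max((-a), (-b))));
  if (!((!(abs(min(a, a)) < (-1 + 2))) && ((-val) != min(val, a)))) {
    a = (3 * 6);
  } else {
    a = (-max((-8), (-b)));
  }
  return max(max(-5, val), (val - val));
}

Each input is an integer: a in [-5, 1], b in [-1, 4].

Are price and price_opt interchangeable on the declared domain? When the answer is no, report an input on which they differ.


Run the pair on a=-5, b=-1.
price: val := 5 | ((abs(min(a, a)) >= (-1 + 2)) && ((-val) != min(val, a))): false | a := 18 | val := -5 | result 0
price_opt: val := 5 | (!((!(abs(min(a, a)) < (-1 + 2))) && ((-val) != min(val, a)))): true | a := 18 | result 5
0 and 5 differ, so these are not the same function on this domain.
verdict: not equivalent; witness: a=-5, b=-1


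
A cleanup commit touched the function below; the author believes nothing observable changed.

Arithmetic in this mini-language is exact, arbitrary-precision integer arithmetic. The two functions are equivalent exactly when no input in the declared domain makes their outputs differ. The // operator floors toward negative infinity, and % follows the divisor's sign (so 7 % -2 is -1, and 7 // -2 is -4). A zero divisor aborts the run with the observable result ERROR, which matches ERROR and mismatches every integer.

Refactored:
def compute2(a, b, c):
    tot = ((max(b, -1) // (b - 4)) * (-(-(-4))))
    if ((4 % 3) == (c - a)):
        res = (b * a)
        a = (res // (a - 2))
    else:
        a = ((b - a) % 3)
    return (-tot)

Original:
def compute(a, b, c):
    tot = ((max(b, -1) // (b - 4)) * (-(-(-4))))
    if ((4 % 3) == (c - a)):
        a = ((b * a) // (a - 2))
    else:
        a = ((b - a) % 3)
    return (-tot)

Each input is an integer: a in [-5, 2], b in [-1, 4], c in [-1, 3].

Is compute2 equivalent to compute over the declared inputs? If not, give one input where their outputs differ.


Changes here: local variable names differ; also statement counts differ; the full 240-point sweep finds no disagreement.
verdict: equivalent


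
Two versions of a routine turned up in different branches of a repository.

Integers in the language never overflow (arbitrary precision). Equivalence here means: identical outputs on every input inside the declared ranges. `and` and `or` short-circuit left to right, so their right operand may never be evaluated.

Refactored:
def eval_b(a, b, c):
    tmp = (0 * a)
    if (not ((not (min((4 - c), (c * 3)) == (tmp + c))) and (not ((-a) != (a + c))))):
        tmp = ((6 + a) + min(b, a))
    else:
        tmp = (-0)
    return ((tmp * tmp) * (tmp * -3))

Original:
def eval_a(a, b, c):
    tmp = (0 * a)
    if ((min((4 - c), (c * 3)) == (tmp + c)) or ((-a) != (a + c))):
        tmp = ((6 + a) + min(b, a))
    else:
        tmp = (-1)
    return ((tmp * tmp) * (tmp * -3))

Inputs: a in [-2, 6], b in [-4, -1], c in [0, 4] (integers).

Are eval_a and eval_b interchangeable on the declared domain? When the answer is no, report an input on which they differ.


a=-2, b=-4, c=4 yields 3 from eval_a but 0 from eval_b.
verdict: not equivalent; witness: a=-2, b=-4, c=4


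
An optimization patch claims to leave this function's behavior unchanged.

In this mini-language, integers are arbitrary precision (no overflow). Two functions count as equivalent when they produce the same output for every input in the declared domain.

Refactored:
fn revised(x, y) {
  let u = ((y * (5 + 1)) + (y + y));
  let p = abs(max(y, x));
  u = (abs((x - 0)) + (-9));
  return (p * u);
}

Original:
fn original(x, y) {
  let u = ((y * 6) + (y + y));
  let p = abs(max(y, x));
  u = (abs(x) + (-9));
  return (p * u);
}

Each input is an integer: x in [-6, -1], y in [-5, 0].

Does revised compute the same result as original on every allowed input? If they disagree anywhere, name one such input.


Behavior is preserved: although arithmetic usage differs, constant usage differs, the outputs never diverge.
One worked example (x=-4, y=-5) — original: u = -40; p = 4; u = -5; return -20; revised: u = -40; p = 4; u = -5; return -20; agreement on -20.
Checked all 36 inputs in the declared domain: the outputs agree on every one.
verdict: equivalent


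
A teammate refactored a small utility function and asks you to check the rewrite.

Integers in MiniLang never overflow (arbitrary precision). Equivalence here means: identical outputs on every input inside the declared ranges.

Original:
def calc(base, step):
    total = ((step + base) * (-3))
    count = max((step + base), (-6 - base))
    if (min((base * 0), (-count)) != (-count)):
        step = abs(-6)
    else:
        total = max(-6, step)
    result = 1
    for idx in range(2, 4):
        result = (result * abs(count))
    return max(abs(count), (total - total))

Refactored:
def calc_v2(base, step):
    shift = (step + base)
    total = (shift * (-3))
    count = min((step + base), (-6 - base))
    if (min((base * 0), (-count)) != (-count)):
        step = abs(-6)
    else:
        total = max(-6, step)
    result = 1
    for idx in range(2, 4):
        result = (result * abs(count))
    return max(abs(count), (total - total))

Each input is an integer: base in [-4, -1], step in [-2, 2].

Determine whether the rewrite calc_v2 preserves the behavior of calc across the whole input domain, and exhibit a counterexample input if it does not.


The rewrite breaks on base=-4, step=-2, where the results are 2 and 6.
calc: total=18, then count=-2, then (min((base * 0), (-count)) != (-count)) is true, then step=6, then result=1, then (idx=2), then result=2, then (idx=3), then result=4, then returns 2
calc_v2: shift=-6, then total=18, then count=-6, then (min((base * 0), (-count)) != (-count)) is true, then step=6, then result=1, then (idx=2), then result=6, then (idx=3), then result=36, then returns 6
verdict: not equivalent; witness: base=-4, step=-2


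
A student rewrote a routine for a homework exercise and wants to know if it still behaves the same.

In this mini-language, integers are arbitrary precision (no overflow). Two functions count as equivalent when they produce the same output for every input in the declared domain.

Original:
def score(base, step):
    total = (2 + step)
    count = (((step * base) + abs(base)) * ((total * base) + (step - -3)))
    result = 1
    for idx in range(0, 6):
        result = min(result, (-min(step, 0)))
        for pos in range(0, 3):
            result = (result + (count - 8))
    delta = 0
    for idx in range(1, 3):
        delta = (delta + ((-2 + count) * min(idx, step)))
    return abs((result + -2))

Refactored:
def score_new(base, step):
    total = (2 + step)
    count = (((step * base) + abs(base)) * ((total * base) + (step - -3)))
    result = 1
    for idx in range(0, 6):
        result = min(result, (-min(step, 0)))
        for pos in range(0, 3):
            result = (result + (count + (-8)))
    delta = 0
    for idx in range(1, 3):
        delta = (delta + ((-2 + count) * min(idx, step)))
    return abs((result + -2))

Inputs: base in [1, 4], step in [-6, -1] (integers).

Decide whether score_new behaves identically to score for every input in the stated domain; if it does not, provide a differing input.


Changes here: arithmetic usage differs; the full 24-point sweep finds no disagreement.
verdict: equivalent


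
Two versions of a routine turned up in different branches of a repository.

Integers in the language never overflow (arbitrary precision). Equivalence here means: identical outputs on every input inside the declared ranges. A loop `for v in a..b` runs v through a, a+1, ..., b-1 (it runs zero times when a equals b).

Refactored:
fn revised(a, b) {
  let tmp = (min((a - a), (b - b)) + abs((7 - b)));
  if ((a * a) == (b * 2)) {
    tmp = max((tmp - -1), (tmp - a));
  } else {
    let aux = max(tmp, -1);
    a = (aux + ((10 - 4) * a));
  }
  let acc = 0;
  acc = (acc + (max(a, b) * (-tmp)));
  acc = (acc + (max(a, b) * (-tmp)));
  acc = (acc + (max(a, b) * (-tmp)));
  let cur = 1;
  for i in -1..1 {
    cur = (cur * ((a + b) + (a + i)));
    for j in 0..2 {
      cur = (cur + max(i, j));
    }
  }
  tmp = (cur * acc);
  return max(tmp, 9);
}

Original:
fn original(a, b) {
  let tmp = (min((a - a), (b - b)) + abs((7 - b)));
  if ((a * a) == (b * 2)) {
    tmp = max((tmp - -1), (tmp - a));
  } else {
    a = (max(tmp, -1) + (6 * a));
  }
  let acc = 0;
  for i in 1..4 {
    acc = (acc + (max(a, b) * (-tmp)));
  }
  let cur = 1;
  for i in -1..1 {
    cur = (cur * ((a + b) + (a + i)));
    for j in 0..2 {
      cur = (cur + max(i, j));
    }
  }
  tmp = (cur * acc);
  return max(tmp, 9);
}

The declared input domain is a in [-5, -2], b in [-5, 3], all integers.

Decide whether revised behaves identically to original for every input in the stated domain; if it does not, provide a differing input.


Side by side, the visible changes include: arithmetic usage differs; and local variable names differ; and min/max/abs usage differs; and loop structure differs; and statement counts differ; and constant usage differs.
Spot check at a=-4, b=3 — original: tmp := 4 | ((a * a) == (b * 2)): false | a := -20 | acc := 0 | iter i=1: | acc := -12 | iter i=2: | acc := -24 | iter i=3: | acc := -36 | cur := 1 | iter i=-1: | cur := -38 | iter j=0: | cur := -38 | iter j=1: | cur := -37 | iter i=0: | cur := 1369 | iter j=0: | cur := 1369 | iter j=1: | cur := 1370 | tmp := -49320 | result 9. revised: tmp := 4 | ((a * a) == (b * 2)): false | aux := 4 | a := -20 | acc := 0 | acc := -12 | acc := -24 | acc := -36 | cur := 1 | iter i=-1: | cur := -38 | iter j=0: | cur := -38 | iter j=1: | cur := -37 | iter i=0: | cur := 1369 | iter j=0: | cur := 1369 | iter j=1: | cur := 1370 | tmp := -49320 | result 9. Both give 9.
Across all 36 domain points the two functions coincide.
verdict: equivalent


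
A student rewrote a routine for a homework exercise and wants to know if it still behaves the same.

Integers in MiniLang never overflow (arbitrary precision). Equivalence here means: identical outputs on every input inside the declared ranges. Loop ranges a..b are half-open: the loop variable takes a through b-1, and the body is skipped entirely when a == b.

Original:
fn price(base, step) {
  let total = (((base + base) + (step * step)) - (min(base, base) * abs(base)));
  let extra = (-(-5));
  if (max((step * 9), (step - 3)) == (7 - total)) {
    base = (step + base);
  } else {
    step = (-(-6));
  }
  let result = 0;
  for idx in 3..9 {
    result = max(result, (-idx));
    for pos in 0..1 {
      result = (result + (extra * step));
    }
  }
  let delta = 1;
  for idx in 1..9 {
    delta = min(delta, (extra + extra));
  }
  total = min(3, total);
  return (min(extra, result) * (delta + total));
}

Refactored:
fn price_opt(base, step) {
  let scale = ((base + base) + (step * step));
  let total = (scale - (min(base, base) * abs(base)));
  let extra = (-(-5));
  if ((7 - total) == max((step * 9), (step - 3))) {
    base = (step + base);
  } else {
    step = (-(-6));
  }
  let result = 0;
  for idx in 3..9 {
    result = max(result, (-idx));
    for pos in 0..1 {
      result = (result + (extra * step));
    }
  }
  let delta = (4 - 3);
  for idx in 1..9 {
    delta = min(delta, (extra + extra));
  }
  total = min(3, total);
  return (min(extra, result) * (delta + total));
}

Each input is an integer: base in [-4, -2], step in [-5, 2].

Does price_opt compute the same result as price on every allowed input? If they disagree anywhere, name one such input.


The two are interchangeable: arithmetic usage differs, and local variable names differ, and constant usage differs, and statement counts differ, and every declared input agrees.
Spot check at base=-3, step=-1 — price: total becomes 4; next extra becomes 5; next (max((step * 9), (step - 3)) == (7 - total)) evaluates to false; next step becomes 6; next result becomes 0; next at idx=3:; next result becomes 0; next at pos=0:; next result becomes 30; next at idx=4:; next result becomes 30; next at pos=0:; next result becomes 60; next at idx=5:; next result becomes 60; next at pos=0:; next result becomes 90; next at idx=6:; next result becomes 90; next at pos=0:; next result becomes 120; next at idx=7:; next result becomes 120; next at pos=0:; next result becomes 150; next at idx=8:; next result becomes 150; next at pos=0:; next result becomes 180; next delta becomes 1; next at idx=1:; next delta becomes 1; next at idx=2:; next delta becomes 1; next at idx=3:; next delta becomes 1; next at idx=4:; next delta becomes 1; next at idx=5:; next delta becomes 1; next at idx=6:; next delta becomes 1; next at idx=7:; next delta becomes 1; next at idx=8:; next delta becomes 1; next total becomes 3; next final value 20. price_opt: scale becomes -5; next total becomes 4; next extra becomes 5; next ((7 - total) == max((step * 9), (step - 3))) evaluates to false; next step becomes 6; next result becomes 0; next at idx=3:; next result becomes 0; next at pos=0:; next result becomes 30; next at idx=4:; next result becomes 30; next at pos=0:; next result becomes 60; next at idx=5:; next result becomes 60; next at pos=0:; next result becomes 90; next at idx=6:; next result becomes 90; next at pos=0:; next result becomes 120; next at idx=7:; next result becomes 120; next at pos=0:; next result becomes 150; next at idx=8:; next result becomes 150; next at pos=0:; next result becomes 180; next delta becomes 1; next at idx=1:; next delta becomes 1; next at idx=2:; next delta becomes 1; next at idx=3:; next delta becomes 1; next at idx=4:; next delta becomes 1; next at idx=5:; next delta becomes 1; next at idx=6:; next delta becomes 1; next at idx=7:; next delta becomes 1; next at idx=8:; next delta becomes 1; next total becomes 3; next final value 20. Both give 20.
An exhaustive pass over the 24 declared inputs shows identical outputs.
verdict: equivalent


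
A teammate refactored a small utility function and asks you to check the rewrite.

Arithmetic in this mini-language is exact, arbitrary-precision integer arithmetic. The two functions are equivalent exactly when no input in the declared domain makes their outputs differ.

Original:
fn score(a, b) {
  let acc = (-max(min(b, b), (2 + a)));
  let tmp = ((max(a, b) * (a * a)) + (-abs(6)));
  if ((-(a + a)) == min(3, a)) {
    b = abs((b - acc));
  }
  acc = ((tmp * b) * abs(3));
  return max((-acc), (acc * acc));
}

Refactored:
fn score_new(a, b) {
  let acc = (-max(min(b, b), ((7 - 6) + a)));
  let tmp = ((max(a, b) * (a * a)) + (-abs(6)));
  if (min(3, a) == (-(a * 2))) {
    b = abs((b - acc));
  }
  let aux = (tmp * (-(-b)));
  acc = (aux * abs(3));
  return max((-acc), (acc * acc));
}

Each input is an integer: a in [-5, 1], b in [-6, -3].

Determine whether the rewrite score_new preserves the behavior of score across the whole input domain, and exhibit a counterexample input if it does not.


There is a counterexample at a=0, b=-6: 5184 on one side, 8100 on the other.
score: acc = -2; tmp = -6; ((-(a + a)) == min(3, a)) -> true; b = 4; acc = -72; return 5184
score_new: acc = -1; tmp = -6; (min(3, a) == (-(a * 2))) -> true; b = 5; aux = -30; acc = -90; return 8100
verdict: not equivalent; witness: a=0, b=-6


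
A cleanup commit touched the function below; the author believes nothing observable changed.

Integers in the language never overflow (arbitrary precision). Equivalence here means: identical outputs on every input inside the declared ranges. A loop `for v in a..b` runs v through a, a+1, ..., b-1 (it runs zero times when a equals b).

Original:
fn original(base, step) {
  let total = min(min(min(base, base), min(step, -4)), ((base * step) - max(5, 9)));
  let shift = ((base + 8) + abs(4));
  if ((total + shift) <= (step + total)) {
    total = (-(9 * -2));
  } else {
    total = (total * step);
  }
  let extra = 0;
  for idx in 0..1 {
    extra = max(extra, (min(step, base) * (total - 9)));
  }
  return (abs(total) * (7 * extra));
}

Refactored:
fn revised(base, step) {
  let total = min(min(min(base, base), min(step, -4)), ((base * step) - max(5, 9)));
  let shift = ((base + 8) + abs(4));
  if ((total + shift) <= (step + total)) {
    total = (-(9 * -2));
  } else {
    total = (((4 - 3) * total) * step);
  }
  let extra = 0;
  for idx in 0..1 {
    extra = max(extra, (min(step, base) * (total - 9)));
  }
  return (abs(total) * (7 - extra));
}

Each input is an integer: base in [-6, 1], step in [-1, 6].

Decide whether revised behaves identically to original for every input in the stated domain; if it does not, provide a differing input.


base=-6, step=-1 yields 756 from original but -66 from revised.
verdict: not equivalent; witness: base=-6, step=-1


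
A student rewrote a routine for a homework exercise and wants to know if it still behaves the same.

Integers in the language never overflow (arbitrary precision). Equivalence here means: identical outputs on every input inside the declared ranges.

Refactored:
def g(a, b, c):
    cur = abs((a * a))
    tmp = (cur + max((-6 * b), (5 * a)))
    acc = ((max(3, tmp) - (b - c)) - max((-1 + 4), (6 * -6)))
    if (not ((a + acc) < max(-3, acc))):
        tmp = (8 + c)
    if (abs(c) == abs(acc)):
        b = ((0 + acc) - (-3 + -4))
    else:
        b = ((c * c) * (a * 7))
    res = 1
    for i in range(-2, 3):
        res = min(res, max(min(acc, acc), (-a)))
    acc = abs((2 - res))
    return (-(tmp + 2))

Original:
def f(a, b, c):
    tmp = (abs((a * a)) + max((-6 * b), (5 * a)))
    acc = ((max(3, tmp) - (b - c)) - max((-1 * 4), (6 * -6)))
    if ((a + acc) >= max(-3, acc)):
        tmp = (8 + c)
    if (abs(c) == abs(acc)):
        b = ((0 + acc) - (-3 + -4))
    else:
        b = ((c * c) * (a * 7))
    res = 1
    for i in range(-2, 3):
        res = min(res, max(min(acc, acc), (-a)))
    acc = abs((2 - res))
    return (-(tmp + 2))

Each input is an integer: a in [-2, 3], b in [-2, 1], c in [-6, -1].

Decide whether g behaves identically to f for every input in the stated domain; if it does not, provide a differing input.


The rewrite breaks on a=0, b=0, c=-6, where the results are -4 and -2.
f: tmp = 0; acc = 1; ((a + acc) >= max(-3, acc)) -> true; tmp = 2; (abs(c) == abs(acc)) -> false; b = 0; res = 1; [i=-2]; res = 1; [i=-1]; res = 1; [i=0]; res = 1; [i=1]; res = 1; [i=2]; res = 1; acc = 1; return -4
g: cur = 0; tmp = 0; acc = -6; (not ((a + acc) < max(-3, acc))) -> false; (abs(c) == abs(acc)) -> true; b = 1; res = 1; [i=-2]; res = 0; [i=-1]; res = 0; [i=0]; res = 0; [i=1]; res = 0; [i=2]; res = 0; acc = 2; return -2
verdict: not equivalent; witness: a=0, b=0, c=-6


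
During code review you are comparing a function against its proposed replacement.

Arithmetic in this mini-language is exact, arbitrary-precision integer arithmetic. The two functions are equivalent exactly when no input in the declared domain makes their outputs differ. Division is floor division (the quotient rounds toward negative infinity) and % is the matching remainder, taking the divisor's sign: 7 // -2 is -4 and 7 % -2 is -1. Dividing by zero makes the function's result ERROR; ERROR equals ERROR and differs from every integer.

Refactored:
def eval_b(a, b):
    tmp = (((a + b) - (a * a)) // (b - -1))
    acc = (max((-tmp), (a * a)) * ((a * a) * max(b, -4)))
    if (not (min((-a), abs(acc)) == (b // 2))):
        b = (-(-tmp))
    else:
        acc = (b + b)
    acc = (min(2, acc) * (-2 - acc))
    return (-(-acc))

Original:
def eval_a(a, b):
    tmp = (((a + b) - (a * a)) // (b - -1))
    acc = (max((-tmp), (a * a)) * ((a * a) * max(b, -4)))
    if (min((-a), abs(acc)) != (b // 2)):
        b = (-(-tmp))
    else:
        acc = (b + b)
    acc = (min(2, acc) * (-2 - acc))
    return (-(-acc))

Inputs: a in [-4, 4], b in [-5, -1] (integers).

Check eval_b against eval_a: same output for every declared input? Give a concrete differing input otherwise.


The two are interchangeable: boolean connective usage differs; comparison usage differs, and every declared input agrees.
Tracing a=4, b=-1: eval_a: divide-by-zero, output ERROR | eval_b: divide-by-zero, output ERROR — matching result ERROR.
Sweeping the whole domain (45 inputs) finds no disagreement.
verdict: equivalent


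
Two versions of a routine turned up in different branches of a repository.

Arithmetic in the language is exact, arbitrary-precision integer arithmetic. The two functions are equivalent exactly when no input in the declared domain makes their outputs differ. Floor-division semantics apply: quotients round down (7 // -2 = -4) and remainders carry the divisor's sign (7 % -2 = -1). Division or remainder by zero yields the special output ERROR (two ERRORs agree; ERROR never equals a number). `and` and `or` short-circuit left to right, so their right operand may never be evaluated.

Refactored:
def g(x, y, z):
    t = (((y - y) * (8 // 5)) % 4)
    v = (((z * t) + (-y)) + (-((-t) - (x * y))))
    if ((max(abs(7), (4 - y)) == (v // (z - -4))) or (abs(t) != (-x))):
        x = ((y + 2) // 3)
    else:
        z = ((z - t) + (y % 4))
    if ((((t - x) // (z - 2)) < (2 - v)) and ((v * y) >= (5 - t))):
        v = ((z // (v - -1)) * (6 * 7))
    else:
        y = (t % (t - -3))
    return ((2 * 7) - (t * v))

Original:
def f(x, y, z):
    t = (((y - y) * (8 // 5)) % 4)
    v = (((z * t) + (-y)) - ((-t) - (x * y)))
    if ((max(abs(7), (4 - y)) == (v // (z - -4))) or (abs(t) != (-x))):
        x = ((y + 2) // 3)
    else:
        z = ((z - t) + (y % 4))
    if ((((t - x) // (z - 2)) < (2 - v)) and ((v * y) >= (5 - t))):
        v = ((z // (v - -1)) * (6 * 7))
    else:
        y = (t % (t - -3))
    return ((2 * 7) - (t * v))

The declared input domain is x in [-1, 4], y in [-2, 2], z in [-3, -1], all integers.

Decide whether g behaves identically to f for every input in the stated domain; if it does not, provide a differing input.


Comparing the listings, the differences include: arithmetic usage differs.
As a probe, take x=1, y=1, z=-1: f runs t becomes 0; next v becomes 0; next ((max(abs(7), (4 - y)) == (v // (z - -4))) or (abs(t) != (-x))) evaluates to true; next x becomes 1; next ((((t - x) // (z - 2)) < (2 - v)) and ((v * y) >= (5 - t))) evaluates to false; next y becomes 0; next final value 14; g runs t becomes 0; next v becomes 0; next ((max(abs(7), (4 - y)) == (v // (z - -4))) or (abs(t) != (-x))) evaluates to true; next x becomes 1; next ((((t - x) // (z - 2)) < (2 - v)) and ((v * y) >= (5 - t))) evaluates to false; next y becomes 0; next final value 14; both end at 14.
Across all 90 domain points the two functions coincide.
verdict: equivalent


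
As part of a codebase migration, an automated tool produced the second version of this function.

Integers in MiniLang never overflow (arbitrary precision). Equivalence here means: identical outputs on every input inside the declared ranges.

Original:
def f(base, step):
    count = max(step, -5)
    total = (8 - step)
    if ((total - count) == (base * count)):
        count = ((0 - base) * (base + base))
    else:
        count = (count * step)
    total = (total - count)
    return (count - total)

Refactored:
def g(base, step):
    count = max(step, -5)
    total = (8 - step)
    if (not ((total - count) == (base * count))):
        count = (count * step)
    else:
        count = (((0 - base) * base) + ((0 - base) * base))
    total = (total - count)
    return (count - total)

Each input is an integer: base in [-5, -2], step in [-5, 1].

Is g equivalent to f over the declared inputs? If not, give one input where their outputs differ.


Reading the diff, among the changes: constant usage differs, plus arithmetic usage differs, plus boolean connective usage differs.
Tracing base=-5, step=0: f: count := 0 | total := 8 | ((total - count) == (base * count)): false | count := 0 | total := 8 | result -8 | g: count := 0 | total := 8 | (not ((total - count) == (base * count))): true | count := 0 | total := 8 | result -8 — matching result -8.
An exhaustive pass over the 28 declared inputs shows identical outputs.
verdict: equivalent


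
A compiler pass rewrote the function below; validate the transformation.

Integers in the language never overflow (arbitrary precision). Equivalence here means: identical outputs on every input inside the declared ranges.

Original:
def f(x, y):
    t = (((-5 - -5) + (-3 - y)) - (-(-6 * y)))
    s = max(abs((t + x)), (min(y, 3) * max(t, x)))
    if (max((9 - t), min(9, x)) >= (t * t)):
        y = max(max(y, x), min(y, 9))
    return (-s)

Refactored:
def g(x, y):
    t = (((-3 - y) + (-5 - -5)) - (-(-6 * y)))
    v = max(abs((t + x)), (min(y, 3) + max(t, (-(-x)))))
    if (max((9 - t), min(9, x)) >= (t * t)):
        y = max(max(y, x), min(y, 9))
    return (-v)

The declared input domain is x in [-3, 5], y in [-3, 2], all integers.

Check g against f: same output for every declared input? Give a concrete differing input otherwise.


Run the pair on x=-3, y=-2.
f: t := 11 | s := 8 | (max((9 - t), min(9, x)) >= (t * t)): false | result -8
g: t := 11 | v := 9 | (max((9 - t), min(9, x)) >= (t * t)): false | result -9
-8 and -9 differ, so these are not the same function on this domain.
verdict: not equivalent; witness: x=-3, y=-2
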